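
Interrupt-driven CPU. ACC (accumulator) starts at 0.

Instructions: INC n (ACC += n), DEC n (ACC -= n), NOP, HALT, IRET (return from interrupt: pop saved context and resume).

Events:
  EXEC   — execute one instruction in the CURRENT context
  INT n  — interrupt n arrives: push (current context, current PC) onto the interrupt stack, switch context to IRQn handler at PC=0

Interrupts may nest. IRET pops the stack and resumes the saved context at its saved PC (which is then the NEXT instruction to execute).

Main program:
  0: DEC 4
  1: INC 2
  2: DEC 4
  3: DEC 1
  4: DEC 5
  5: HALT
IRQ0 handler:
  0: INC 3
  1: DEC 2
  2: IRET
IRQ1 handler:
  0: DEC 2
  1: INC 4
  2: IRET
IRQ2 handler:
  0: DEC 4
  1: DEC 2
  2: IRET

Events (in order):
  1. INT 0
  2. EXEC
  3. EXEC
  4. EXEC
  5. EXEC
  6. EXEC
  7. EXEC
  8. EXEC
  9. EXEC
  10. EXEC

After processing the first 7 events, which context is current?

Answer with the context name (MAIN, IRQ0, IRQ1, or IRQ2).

Event 1 (INT 0): INT 0 arrives: push (MAIN, PC=0), enter IRQ0 at PC=0 (depth now 1)
Event 2 (EXEC): [IRQ0] PC=0: INC 3 -> ACC=3
Event 3 (EXEC): [IRQ0] PC=1: DEC 2 -> ACC=1
Event 4 (EXEC): [IRQ0] PC=2: IRET -> resume MAIN at PC=0 (depth now 0)
Event 5 (EXEC): [MAIN] PC=0: DEC 4 -> ACC=-3
Event 6 (EXEC): [MAIN] PC=1: INC 2 -> ACC=-1
Event 7 (EXEC): [MAIN] PC=2: DEC 4 -> ACC=-5

Answer: MAIN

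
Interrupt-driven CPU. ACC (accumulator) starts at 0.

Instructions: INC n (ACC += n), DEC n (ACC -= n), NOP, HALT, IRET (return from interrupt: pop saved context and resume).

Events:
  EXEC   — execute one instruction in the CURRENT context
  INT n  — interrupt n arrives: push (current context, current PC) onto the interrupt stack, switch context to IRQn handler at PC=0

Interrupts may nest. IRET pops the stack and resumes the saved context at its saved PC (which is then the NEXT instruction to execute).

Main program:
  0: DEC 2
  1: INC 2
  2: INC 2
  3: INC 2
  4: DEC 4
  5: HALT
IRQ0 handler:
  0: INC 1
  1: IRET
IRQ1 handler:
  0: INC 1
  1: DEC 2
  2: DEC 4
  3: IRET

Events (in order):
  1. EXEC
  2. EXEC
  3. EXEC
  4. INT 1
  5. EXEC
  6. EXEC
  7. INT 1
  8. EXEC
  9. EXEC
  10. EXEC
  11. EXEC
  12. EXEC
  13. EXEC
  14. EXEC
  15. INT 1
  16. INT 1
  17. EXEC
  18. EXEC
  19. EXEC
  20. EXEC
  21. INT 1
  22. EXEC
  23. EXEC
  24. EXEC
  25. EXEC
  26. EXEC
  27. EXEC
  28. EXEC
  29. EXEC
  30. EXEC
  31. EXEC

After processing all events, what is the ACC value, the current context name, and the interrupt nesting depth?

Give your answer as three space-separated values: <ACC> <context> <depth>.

Event 1 (EXEC): [MAIN] PC=0: DEC 2 -> ACC=-2
Event 2 (EXEC): [MAIN] PC=1: INC 2 -> ACC=0
Event 3 (EXEC): [MAIN] PC=2: INC 2 -> ACC=2
Event 4 (INT 1): INT 1 arrives: push (MAIN, PC=3), enter IRQ1 at PC=0 (depth now 1)
Event 5 (EXEC): [IRQ1] PC=0: INC 1 -> ACC=3
Event 6 (EXEC): [IRQ1] PC=1: DEC 2 -> ACC=1
Event 7 (INT 1): INT 1 arrives: push (IRQ1, PC=2), enter IRQ1 at PC=0 (depth now 2)
Event 8 (EXEC): [IRQ1] PC=0: INC 1 -> ACC=2
Event 9 (EXEC): [IRQ1] PC=1: DEC 2 -> ACC=0
Event 10 (EXEC): [IRQ1] PC=2: DEC 4 -> ACC=-4
Event 11 (EXEC): [IRQ1] PC=3: IRET -> resume IRQ1 at PC=2 (depth now 1)
Event 12 (EXEC): [IRQ1] PC=2: DEC 4 -> ACC=-8
Event 13 (EXEC): [IRQ1] PC=3: IRET -> resume MAIN at PC=3 (depth now 0)
Event 14 (EXEC): [MAIN] PC=3: INC 2 -> ACC=-6
Event 15 (INT 1): INT 1 arrives: push (MAIN, PC=4), enter IRQ1 at PC=0 (depth now 1)
Event 16 (INT 1): INT 1 arrives: push (IRQ1, PC=0), enter IRQ1 at PC=0 (depth now 2)
Event 17 (EXEC): [IRQ1] PC=0: INC 1 -> ACC=-5
Event 18 (EXEC): [IRQ1] PC=1: DEC 2 -> ACC=-7
Event 19 (EXEC): [IRQ1] PC=2: DEC 4 -> ACC=-11
Event 20 (EXEC): [IRQ1] PC=3: IRET -> resume IRQ1 at PC=0 (depth now 1)
Event 21 (INT 1): INT 1 arrives: push (IRQ1, PC=0), enter IRQ1 at PC=0 (depth now 2)
Event 22 (EXEC): [IRQ1] PC=0: INC 1 -> ACC=-10
Event 23 (EXEC): [IRQ1] PC=1: DEC 2 -> ACC=-12
Event 24 (EXEC): [IRQ1] PC=2: DEC 4 -> ACC=-16
Event 25 (EXEC): [IRQ1] PC=3: IRET -> resume IRQ1 at PC=0 (depth now 1)
Event 26 (EXEC): [IRQ1] PC=0: INC 1 -> ACC=-15
Event 27 (EXEC): [IRQ1] PC=1: DEC 2 -> ACC=-17
Event 28 (EXEC): [IRQ1] PC=2: DEC 4 -> ACC=-21
Event 29 (EXEC): [IRQ1] PC=3: IRET -> resume MAIN at PC=4 (depth now 0)
Event 30 (EXEC): [MAIN] PC=4: DEC 4 -> ACC=-25
Event 31 (EXEC): [MAIN] PC=5: HALT

Answer: -25 MAIN 0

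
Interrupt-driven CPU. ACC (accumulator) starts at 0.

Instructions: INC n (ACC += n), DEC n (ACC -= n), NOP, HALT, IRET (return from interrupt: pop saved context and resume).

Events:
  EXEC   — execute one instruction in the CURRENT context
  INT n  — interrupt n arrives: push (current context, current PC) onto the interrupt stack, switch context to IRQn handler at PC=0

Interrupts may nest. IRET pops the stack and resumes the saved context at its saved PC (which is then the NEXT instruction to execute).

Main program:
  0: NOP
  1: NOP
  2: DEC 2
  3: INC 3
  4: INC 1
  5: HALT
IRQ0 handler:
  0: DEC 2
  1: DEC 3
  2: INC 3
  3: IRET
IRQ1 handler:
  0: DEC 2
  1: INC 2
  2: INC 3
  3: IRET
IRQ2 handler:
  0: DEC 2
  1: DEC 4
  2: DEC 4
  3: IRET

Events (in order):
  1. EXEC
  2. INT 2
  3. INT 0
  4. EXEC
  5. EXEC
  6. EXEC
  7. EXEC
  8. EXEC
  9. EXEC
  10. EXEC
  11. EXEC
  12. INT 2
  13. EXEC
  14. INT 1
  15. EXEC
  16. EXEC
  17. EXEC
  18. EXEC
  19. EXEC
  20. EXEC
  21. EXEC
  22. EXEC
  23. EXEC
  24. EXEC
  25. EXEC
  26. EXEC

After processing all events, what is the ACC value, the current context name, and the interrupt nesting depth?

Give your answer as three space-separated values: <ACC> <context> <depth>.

Event 1 (EXEC): [MAIN] PC=0: NOP
Event 2 (INT 2): INT 2 arrives: push (MAIN, PC=1), enter IRQ2 at PC=0 (depth now 1)
Event 3 (INT 0): INT 0 arrives: push (IRQ2, PC=0), enter IRQ0 at PC=0 (depth now 2)
Event 4 (EXEC): [IRQ0] PC=0: DEC 2 -> ACC=-2
Event 5 (EXEC): [IRQ0] PC=1: DEC 3 -> ACC=-5
Event 6 (EXEC): [IRQ0] PC=2: INC 3 -> ACC=-2
Event 7 (EXEC): [IRQ0] PC=3: IRET -> resume IRQ2 at PC=0 (depth now 1)
Event 8 (EXEC): [IRQ2] PC=0: DEC 2 -> ACC=-4
Event 9 (EXEC): [IRQ2] PC=1: DEC 4 -> ACC=-8
Event 10 (EXEC): [IRQ2] PC=2: DEC 4 -> ACC=-12
Event 11 (EXEC): [IRQ2] PC=3: IRET -> resume MAIN at PC=1 (depth now 0)
Event 12 (INT 2): INT 2 arrives: push (MAIN, PC=1), enter IRQ2 at PC=0 (depth now 1)
Event 13 (EXEC): [IRQ2] PC=0: DEC 2 -> ACC=-14
Event 14 (INT 1): INT 1 arrives: push (IRQ2, PC=1), enter IRQ1 at PC=0 (depth now 2)
Event 15 (EXEC): [IRQ1] PC=0: DEC 2 -> ACC=-16
Event 16 (EXEC): [IRQ1] PC=1: INC 2 -> ACC=-14
Event 17 (EXEC): [IRQ1] PC=2: INC 3 -> ACC=-11
Event 18 (EXEC): [IRQ1] PC=3: IRET -> resume IRQ2 at PC=1 (depth now 1)
Event 19 (EXEC): [IRQ2] PC=1: DEC 4 -> ACC=-15
Event 20 (EXEC): [IRQ2] PC=2: DEC 4 -> ACC=-19
Event 21 (EXEC): [IRQ2] PC=3: IRET -> resume MAIN at PC=1 (depth now 0)
Event 22 (EXEC): [MAIN] PC=1: NOP
Event 23 (EXEC): [MAIN] PC=2: DEC 2 -> ACC=-21
Event 24 (EXEC): [MAIN] PC=3: INC 3 -> ACC=-18
Event 25 (EXEC): [MAIN] PC=4: INC 1 -> ACC=-17
Event 26 (EXEC): [MAIN] PC=5: HALT

Answer: -17 MAIN 0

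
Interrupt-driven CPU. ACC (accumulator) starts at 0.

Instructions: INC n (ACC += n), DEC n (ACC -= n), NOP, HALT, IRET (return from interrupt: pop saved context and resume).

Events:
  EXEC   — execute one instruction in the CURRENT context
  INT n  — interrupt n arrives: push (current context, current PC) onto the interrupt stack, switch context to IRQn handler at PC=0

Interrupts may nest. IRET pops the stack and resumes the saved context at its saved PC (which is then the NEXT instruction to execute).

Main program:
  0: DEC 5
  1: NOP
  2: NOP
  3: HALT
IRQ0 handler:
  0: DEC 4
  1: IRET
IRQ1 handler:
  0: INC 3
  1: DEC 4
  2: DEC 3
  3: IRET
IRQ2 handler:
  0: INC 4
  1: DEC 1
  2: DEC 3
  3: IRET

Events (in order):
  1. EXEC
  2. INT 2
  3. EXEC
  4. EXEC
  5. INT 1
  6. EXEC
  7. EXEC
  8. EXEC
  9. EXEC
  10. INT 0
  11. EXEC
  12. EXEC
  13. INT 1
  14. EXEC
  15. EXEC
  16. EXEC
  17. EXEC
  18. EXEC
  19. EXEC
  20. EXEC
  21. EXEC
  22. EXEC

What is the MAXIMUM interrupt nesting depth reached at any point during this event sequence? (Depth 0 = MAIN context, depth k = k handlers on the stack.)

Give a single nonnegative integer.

Answer: 2

Derivation:
Event 1 (EXEC): [MAIN] PC=0: DEC 5 -> ACC=-5 [depth=0]
Event 2 (INT 2): INT 2 arrives: push (MAIN, PC=1), enter IRQ2 at PC=0 (depth now 1) [depth=1]
Event 3 (EXEC): [IRQ2] PC=0: INC 4 -> ACC=-1 [depth=1]
Event 4 (EXEC): [IRQ2] PC=1: DEC 1 -> ACC=-2 [depth=1]
Event 5 (INT 1): INT 1 arrives: push (IRQ2, PC=2), enter IRQ1 at PC=0 (depth now 2) [depth=2]
Event 6 (EXEC): [IRQ1] PC=0: INC 3 -> ACC=1 [depth=2]
Event 7 (EXEC): [IRQ1] PC=1: DEC 4 -> ACC=-3 [depth=2]
Event 8 (EXEC): [IRQ1] PC=2: DEC 3 -> ACC=-6 [depth=2]
Event 9 (EXEC): [IRQ1] PC=3: IRET -> resume IRQ2 at PC=2 (depth now 1) [depth=1]
Event 10 (INT 0): INT 0 arrives: push (IRQ2, PC=2), enter IRQ0 at PC=0 (depth now 2) [depth=2]
Event 11 (EXEC): [IRQ0] PC=0: DEC 4 -> ACC=-10 [depth=2]
Event 12 (EXEC): [IRQ0] PC=1: IRET -> resume IRQ2 at PC=2 (depth now 1) [depth=1]
Event 13 (INT 1): INT 1 arrives: push (IRQ2, PC=2), enter IRQ1 at PC=0 (depth now 2) [depth=2]
Event 14 (EXEC): [IRQ1] PC=0: INC 3 -> ACC=-7 [depth=2]
Event 15 (EXEC): [IRQ1] PC=1: DEC 4 -> ACC=-11 [depth=2]
Event 16 (EXEC): [IRQ1] PC=2: DEC 3 -> ACC=-14 [depth=2]
Event 17 (EXEC): [IRQ1] PC=3: IRET -> resume IRQ2 at PC=2 (depth now 1) [depth=1]
Event 18 (EXEC): [IRQ2] PC=2: DEC 3 -> ACC=-17 [depth=1]
Event 19 (EXEC): [IRQ2] PC=3: IRET -> resume MAIN at PC=1 (depth now 0) [depth=0]
Event 20 (EXEC): [MAIN] PC=1: NOP [depth=0]
Event 21 (EXEC): [MAIN] PC=2: NOP [depth=0]
Event 22 (EXEC): [MAIN] PC=3: HALT [depth=0]
Max depth observed: 2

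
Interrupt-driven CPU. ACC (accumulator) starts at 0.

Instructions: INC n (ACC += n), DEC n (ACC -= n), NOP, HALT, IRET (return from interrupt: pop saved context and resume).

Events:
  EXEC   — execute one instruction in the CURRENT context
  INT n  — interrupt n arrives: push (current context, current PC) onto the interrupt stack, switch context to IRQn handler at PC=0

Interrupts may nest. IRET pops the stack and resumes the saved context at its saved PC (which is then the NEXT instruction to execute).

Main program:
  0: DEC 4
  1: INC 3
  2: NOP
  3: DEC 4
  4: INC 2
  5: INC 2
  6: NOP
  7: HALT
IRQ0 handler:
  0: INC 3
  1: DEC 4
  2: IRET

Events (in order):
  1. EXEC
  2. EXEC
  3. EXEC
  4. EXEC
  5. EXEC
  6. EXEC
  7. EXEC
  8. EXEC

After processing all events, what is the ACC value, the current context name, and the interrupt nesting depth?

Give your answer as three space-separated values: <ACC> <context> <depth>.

Answer: -1 MAIN 0

Derivation:
Event 1 (EXEC): [MAIN] PC=0: DEC 4 -> ACC=-4
Event 2 (EXEC): [MAIN] PC=1: INC 3 -> ACC=-1
Event 3 (EXEC): [MAIN] PC=2: NOP
Event 4 (EXEC): [MAIN] PC=3: DEC 4 -> ACC=-5
Event 5 (EXEC): [MAIN] PC=4: INC 2 -> ACC=-3
Event 6 (EXEC): [MAIN] PC=5: INC 2 -> ACC=-1
Event 7 (EXEC): [MAIN] PC=6: NOP
Event 8 (EXEC): [MAIN] PC=7: HALT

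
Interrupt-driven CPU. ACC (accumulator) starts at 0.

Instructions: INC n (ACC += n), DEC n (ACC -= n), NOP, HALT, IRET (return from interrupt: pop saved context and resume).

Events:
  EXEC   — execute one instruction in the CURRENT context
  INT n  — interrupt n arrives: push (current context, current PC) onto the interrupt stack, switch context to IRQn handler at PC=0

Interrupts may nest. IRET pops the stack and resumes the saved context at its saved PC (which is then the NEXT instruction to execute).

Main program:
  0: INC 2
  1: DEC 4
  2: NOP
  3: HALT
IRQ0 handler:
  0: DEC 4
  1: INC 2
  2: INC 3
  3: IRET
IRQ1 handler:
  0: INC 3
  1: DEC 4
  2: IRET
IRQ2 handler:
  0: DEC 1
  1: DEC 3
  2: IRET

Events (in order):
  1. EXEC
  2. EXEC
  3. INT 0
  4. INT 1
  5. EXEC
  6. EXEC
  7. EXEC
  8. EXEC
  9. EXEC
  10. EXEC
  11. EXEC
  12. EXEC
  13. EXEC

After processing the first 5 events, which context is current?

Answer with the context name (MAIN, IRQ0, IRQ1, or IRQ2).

Answer: IRQ1

Derivation:
Event 1 (EXEC): [MAIN] PC=0: INC 2 -> ACC=2
Event 2 (EXEC): [MAIN] PC=1: DEC 4 -> ACC=-2
Event 3 (INT 0): INT 0 arrives: push (MAIN, PC=2), enter IRQ0 at PC=0 (depth now 1)
Event 4 (INT 1): INT 1 arrives: push (IRQ0, PC=0), enter IRQ1 at PC=0 (depth now 2)
Event 5 (EXEC): [IRQ1] PC=0: INC 3 -> ACC=1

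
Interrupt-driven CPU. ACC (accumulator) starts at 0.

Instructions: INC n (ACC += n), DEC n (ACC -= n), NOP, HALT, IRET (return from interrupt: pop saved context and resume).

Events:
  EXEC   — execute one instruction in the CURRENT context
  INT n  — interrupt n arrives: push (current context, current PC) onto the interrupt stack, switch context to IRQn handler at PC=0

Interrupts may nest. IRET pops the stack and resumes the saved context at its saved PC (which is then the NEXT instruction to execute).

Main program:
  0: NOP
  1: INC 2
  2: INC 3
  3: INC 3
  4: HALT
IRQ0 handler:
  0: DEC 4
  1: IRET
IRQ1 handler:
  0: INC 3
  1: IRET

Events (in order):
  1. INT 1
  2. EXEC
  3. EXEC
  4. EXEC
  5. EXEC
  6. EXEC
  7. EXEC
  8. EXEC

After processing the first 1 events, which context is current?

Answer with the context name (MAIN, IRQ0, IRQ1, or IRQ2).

Event 1 (INT 1): INT 1 arrives: push (MAIN, PC=0), enter IRQ1 at PC=0 (depth now 1)

Answer: IRQ1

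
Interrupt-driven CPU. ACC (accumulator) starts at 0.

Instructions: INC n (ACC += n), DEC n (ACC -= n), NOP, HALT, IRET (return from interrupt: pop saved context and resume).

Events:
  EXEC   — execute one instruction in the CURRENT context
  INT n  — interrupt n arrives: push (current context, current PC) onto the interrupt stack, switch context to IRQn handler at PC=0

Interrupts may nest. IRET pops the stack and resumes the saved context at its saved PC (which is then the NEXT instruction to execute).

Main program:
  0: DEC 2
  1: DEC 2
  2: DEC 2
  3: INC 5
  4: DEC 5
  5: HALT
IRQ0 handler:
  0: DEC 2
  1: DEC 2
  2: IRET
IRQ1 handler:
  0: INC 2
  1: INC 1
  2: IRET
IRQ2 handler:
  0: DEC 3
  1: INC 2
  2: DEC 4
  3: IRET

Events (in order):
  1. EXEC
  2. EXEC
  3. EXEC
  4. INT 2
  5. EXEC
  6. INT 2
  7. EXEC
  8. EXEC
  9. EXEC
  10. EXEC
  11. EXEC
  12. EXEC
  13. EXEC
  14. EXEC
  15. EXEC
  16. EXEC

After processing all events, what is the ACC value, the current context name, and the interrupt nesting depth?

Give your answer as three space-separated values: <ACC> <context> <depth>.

Event 1 (EXEC): [MAIN] PC=0: DEC 2 -> ACC=-2
Event 2 (EXEC): [MAIN] PC=1: DEC 2 -> ACC=-4
Event 3 (EXEC): [MAIN] PC=2: DEC 2 -> ACC=-6
Event 4 (INT 2): INT 2 arrives: push (MAIN, PC=3), enter IRQ2 at PC=0 (depth now 1)
Event 5 (EXEC): [IRQ2] PC=0: DEC 3 -> ACC=-9
Event 6 (INT 2): INT 2 arrives: push (IRQ2, PC=1), enter IRQ2 at PC=0 (depth now 2)
Event 7 (EXEC): [IRQ2] PC=0: DEC 3 -> ACC=-12
Event 8 (EXEC): [IRQ2] PC=1: INC 2 -> ACC=-10
Event 9 (EXEC): [IRQ2] PC=2: DEC 4 -> ACC=-14
Event 10 (EXEC): [IRQ2] PC=3: IRET -> resume IRQ2 at PC=1 (depth now 1)
Event 11 (EXEC): [IRQ2] PC=1: INC 2 -> ACC=-12
Event 12 (EXEC): [IRQ2] PC=2: DEC 4 -> ACC=-16
Event 13 (EXEC): [IRQ2] PC=3: IRET -> resume MAIN at PC=3 (depth now 0)
Event 14 (EXEC): [MAIN] PC=3: INC 5 -> ACC=-11
Event 15 (EXEC): [MAIN] PC=4: DEC 5 -> ACC=-16
Event 16 (EXEC): [MAIN] PC=5: HALT

Answer: -16 MAIN 0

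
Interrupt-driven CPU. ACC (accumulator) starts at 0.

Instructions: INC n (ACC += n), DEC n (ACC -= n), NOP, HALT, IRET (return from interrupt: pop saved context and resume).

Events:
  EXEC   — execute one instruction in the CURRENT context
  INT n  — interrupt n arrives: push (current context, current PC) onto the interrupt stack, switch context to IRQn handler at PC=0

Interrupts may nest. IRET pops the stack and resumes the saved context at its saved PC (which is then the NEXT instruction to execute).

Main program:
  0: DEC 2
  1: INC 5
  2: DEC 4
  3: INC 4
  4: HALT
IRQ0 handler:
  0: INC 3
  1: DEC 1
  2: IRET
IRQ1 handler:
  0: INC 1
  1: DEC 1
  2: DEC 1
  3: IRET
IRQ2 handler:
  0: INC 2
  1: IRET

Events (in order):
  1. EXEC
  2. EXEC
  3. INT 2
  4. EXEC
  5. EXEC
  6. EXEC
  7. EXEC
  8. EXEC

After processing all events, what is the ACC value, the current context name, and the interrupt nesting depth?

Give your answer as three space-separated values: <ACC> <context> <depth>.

Event 1 (EXEC): [MAIN] PC=0: DEC 2 -> ACC=-2
Event 2 (EXEC): [MAIN] PC=1: INC 5 -> ACC=3
Event 3 (INT 2): INT 2 arrives: push (MAIN, PC=2), enter IRQ2 at PC=0 (depth now 1)
Event 4 (EXEC): [IRQ2] PC=0: INC 2 -> ACC=5
Event 5 (EXEC): [IRQ2] PC=1: IRET -> resume MAIN at PC=2 (depth now 0)
Event 6 (EXEC): [MAIN] PC=2: DEC 4 -> ACC=1
Event 7 (EXEC): [MAIN] PC=3: INC 4 -> ACC=5
Event 8 (EXEC): [MAIN] PC=4: HALT

Answer: 5 MAIN 0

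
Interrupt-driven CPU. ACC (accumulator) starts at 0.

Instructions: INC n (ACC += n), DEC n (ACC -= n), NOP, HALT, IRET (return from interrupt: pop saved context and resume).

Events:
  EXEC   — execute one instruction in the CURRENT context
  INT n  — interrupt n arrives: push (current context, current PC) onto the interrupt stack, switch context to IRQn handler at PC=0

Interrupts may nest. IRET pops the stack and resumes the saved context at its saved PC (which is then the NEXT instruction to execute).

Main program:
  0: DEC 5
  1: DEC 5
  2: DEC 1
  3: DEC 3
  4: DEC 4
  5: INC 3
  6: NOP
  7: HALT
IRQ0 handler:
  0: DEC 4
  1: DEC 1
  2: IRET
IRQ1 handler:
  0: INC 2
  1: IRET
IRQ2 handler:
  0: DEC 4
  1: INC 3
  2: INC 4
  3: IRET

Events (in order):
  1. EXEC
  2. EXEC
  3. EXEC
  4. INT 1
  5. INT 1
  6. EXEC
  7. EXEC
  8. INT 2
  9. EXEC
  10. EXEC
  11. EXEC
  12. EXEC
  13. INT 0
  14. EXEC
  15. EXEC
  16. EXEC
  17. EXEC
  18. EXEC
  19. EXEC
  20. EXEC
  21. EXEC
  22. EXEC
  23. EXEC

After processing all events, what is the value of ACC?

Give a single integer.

Answer: -13

Derivation:
Event 1 (EXEC): [MAIN] PC=0: DEC 5 -> ACC=-5
Event 2 (EXEC): [MAIN] PC=1: DEC 5 -> ACC=-10
Event 3 (EXEC): [MAIN] PC=2: DEC 1 -> ACC=-11
Event 4 (INT 1): INT 1 arrives: push (MAIN, PC=3), enter IRQ1 at PC=0 (depth now 1)
Event 5 (INT 1): INT 1 arrives: push (IRQ1, PC=0), enter IRQ1 at PC=0 (depth now 2)
Event 6 (EXEC): [IRQ1] PC=0: INC 2 -> ACC=-9
Event 7 (EXEC): [IRQ1] PC=1: IRET -> resume IRQ1 at PC=0 (depth now 1)
Event 8 (INT 2): INT 2 arrives: push (IRQ1, PC=0), enter IRQ2 at PC=0 (depth now 2)
Event 9 (EXEC): [IRQ2] PC=0: DEC 4 -> ACC=-13
Event 10 (EXEC): [IRQ2] PC=1: INC 3 -> ACC=-10
Event 11 (EXEC): [IRQ2] PC=2: INC 4 -> ACC=-6
Event 12 (EXEC): [IRQ2] PC=3: IRET -> resume IRQ1 at PC=0 (depth now 1)
Event 13 (INT 0): INT 0 arrives: push (IRQ1, PC=0), enter IRQ0 at PC=0 (depth now 2)
Event 14 (EXEC): [IRQ0] PC=0: DEC 4 -> ACC=-10
Event 15 (EXEC): [IRQ0] PC=1: DEC 1 -> ACC=-11
Event 16 (EXEC): [IRQ0] PC=2: IRET -> resume IRQ1 at PC=0 (depth now 1)
Event 17 (EXEC): [IRQ1] PC=0: INC 2 -> ACC=-9
Event 18 (EXEC): [IRQ1] PC=1: IRET -> resume MAIN at PC=3 (depth now 0)
Event 19 (EXEC): [MAIN] PC=3: DEC 3 -> ACC=-12
Event 20 (EXEC): [MAIN] PC=4: DEC 4 -> ACC=-16
Event 21 (EXEC): [MAIN] PC=5: INC 3 -> ACC=-13
Event 22 (EXEC): [MAIN] PC=6: NOP
Event 23 (EXEC): [MAIN] PC=7: HALT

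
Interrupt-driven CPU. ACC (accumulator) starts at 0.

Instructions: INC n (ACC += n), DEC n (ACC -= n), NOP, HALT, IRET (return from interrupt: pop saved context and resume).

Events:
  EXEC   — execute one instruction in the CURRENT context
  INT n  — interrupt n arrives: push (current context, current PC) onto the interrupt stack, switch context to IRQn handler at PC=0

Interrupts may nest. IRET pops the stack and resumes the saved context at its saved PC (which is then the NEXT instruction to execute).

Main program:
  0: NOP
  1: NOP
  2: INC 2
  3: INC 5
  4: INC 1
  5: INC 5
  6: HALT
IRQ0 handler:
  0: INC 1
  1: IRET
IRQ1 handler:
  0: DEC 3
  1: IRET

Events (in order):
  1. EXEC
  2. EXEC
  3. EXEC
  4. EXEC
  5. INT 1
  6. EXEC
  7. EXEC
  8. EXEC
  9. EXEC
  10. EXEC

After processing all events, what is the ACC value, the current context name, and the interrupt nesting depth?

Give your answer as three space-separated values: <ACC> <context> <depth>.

Event 1 (EXEC): [MAIN] PC=0: NOP
Event 2 (EXEC): [MAIN] PC=1: NOP
Event 3 (EXEC): [MAIN] PC=2: INC 2 -> ACC=2
Event 4 (EXEC): [MAIN] PC=3: INC 5 -> ACC=7
Event 5 (INT 1): INT 1 arrives: push (MAIN, PC=4), enter IRQ1 at PC=0 (depth now 1)
Event 6 (EXEC): [IRQ1] PC=0: DEC 3 -> ACC=4
Event 7 (EXEC): [IRQ1] PC=1: IRET -> resume MAIN at PC=4 (depth now 0)
Event 8 (EXEC): [MAIN] PC=4: INC 1 -> ACC=5
Event 9 (EXEC): [MAIN] PC=5: INC 5 -> ACC=10
Event 10 (EXEC): [MAIN] PC=6: HALT

Answer: 10 MAIN 0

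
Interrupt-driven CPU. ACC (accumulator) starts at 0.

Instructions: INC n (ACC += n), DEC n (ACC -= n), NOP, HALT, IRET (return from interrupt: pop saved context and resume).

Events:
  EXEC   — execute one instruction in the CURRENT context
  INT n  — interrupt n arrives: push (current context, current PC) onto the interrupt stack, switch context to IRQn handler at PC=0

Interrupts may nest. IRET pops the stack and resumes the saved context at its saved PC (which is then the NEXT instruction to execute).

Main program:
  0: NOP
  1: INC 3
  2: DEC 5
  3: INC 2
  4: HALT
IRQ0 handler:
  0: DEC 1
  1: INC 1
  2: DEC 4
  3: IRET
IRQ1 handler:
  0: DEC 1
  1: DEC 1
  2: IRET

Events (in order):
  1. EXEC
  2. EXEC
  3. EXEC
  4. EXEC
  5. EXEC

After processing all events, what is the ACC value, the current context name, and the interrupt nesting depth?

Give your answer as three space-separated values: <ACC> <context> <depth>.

Answer: 0 MAIN 0

Derivation:
Event 1 (EXEC): [MAIN] PC=0: NOP
Event 2 (EXEC): [MAIN] PC=1: INC 3 -> ACC=3
Event 3 (EXEC): [MAIN] PC=2: DEC 5 -> ACC=-2
Event 4 (EXEC): [MAIN] PC=3: INC 2 -> ACC=0
Event 5 (EXEC): [MAIN] PC=4: HALT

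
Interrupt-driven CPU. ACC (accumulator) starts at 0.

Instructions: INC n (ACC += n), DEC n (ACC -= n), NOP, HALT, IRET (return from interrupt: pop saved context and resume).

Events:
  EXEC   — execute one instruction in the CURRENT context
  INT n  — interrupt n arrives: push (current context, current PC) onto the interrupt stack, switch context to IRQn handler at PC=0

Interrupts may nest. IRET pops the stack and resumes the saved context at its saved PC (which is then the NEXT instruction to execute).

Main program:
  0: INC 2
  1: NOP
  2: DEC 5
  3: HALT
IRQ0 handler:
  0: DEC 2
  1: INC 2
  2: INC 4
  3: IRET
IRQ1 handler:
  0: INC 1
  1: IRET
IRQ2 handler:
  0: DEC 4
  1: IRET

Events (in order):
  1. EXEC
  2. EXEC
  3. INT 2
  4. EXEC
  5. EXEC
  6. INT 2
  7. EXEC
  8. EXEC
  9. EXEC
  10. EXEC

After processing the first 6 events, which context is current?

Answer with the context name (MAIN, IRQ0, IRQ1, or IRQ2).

Answer: IRQ2

Derivation:
Event 1 (EXEC): [MAIN] PC=0: INC 2 -> ACC=2
Event 2 (EXEC): [MAIN] PC=1: NOP
Event 3 (INT 2): INT 2 arrives: push (MAIN, PC=2), enter IRQ2 at PC=0 (depth now 1)
Event 4 (EXEC): [IRQ2] PC=0: DEC 4 -> ACC=-2
Event 5 (EXEC): [IRQ2] PC=1: IRET -> resume MAIN at PC=2 (depth now 0)
Event 6 (INT 2): INT 2 arrives: push (MAIN, PC=2), enter IRQ2 at PC=0 (depth now 1)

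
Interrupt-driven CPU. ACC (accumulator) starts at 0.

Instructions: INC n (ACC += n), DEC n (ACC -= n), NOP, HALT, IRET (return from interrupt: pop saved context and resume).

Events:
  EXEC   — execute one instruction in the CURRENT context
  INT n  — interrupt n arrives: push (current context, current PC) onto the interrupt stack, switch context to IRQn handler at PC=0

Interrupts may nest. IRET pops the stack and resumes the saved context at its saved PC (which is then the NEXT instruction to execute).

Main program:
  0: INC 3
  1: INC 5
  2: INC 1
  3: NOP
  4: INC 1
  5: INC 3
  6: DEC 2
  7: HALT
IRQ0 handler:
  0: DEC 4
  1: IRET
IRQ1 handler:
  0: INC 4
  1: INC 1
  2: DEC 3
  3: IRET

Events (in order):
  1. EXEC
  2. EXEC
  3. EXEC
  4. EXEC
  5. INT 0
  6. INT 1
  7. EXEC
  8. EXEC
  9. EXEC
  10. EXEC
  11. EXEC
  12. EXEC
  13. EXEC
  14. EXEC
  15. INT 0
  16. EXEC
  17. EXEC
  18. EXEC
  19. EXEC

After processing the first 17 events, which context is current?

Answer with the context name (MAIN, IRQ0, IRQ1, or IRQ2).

Event 1 (EXEC): [MAIN] PC=0: INC 3 -> ACC=3
Event 2 (EXEC): [MAIN] PC=1: INC 5 -> ACC=8
Event 3 (EXEC): [MAIN] PC=2: INC 1 -> ACC=9
Event 4 (EXEC): [MAIN] PC=3: NOP
Event 5 (INT 0): INT 0 arrives: push (MAIN, PC=4), enter IRQ0 at PC=0 (depth now 1)
Event 6 (INT 1): INT 1 arrives: push (IRQ0, PC=0), enter IRQ1 at PC=0 (depth now 2)
Event 7 (EXEC): [IRQ1] PC=0: INC 4 -> ACC=13
Event 8 (EXEC): [IRQ1] PC=1: INC 1 -> ACC=14
Event 9 (EXEC): [IRQ1] PC=2: DEC 3 -> ACC=11
Event 10 (EXEC): [IRQ1] PC=3: IRET -> resume IRQ0 at PC=0 (depth now 1)
Event 11 (EXEC): [IRQ0] PC=0: DEC 4 -> ACC=7
Event 12 (EXEC): [IRQ0] PC=1: IRET -> resume MAIN at PC=4 (depth now 0)
Event 13 (EXEC): [MAIN] PC=4: INC 1 -> ACC=8
Event 14 (EXEC): [MAIN] PC=5: INC 3 -> ACC=11
Event 15 (INT 0): INT 0 arrives: push (MAIN, PC=6), enter IRQ0 at PC=0 (depth now 1)
Event 16 (EXEC): [IRQ0] PC=0: DEC 4 -> ACC=7
Event 17 (EXEC): [IRQ0] PC=1: IRET -> resume MAIN at PC=6 (depth now 0)

Answer: MAIN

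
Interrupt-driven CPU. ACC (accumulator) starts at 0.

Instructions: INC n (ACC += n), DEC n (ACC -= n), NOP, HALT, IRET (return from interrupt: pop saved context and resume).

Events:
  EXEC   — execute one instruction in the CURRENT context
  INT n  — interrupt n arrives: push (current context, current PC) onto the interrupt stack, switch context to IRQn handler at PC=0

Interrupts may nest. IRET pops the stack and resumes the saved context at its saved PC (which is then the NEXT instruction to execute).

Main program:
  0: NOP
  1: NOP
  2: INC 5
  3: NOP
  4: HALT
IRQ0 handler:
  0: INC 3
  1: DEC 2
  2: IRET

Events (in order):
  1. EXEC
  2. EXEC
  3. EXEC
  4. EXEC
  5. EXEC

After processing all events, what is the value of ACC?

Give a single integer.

Answer: 5

Derivation:
Event 1 (EXEC): [MAIN] PC=0: NOP
Event 2 (EXEC): [MAIN] PC=1: NOP
Event 3 (EXEC): [MAIN] PC=2: INC 5 -> ACC=5
Event 4 (EXEC): [MAIN] PC=3: NOP
Event 5 (EXEC): [MAIN] PC=4: HALT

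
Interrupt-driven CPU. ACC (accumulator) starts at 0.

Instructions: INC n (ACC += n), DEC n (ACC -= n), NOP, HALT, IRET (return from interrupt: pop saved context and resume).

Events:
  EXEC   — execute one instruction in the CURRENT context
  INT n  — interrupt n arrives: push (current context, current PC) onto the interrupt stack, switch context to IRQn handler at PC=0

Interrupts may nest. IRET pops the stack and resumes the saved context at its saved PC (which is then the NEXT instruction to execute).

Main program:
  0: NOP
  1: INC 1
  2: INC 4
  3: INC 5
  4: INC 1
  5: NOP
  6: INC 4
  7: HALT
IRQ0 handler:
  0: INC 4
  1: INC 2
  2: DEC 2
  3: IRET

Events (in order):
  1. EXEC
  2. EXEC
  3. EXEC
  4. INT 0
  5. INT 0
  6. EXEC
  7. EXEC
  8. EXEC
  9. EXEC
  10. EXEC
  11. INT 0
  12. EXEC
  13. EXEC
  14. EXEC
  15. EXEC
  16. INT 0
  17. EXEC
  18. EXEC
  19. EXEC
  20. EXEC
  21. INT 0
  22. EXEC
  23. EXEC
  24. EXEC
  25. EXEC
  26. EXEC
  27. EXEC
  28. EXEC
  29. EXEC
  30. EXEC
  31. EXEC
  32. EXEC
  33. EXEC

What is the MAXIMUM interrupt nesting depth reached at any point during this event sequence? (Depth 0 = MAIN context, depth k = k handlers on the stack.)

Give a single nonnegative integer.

Event 1 (EXEC): [MAIN] PC=0: NOP [depth=0]
Event 2 (EXEC): [MAIN] PC=1: INC 1 -> ACC=1 [depth=0]
Event 3 (EXEC): [MAIN] PC=2: INC 4 -> ACC=5 [depth=0]
Event 4 (INT 0): INT 0 arrives: push (MAIN, PC=3), enter IRQ0 at PC=0 (depth now 1) [depth=1]
Event 5 (INT 0): INT 0 arrives: push (IRQ0, PC=0), enter IRQ0 at PC=0 (depth now 2) [depth=2]
Event 6 (EXEC): [IRQ0] PC=0: INC 4 -> ACC=9 [depth=2]
Event 7 (EXEC): [IRQ0] PC=1: INC 2 -> ACC=11 [depth=2]
Event 8 (EXEC): [IRQ0] PC=2: DEC 2 -> ACC=9 [depth=2]
Event 9 (EXEC): [IRQ0] PC=3: IRET -> resume IRQ0 at PC=0 (depth now 1) [depth=1]
Event 10 (EXEC): [IRQ0] PC=0: INC 4 -> ACC=13 [depth=1]
Event 11 (INT 0): INT 0 arrives: push (IRQ0, PC=1), enter IRQ0 at PC=0 (depth now 2) [depth=2]
Event 12 (EXEC): [IRQ0] PC=0: INC 4 -> ACC=17 [depth=2]
Event 13 (EXEC): [IRQ0] PC=1: INC 2 -> ACC=19 [depth=2]
Event 14 (EXEC): [IRQ0] PC=2: DEC 2 -> ACC=17 [depth=2]
Event 15 (EXEC): [IRQ0] PC=3: IRET -> resume IRQ0 at PC=1 (depth now 1) [depth=1]
Event 16 (INT 0): INT 0 arrives: push (IRQ0, PC=1), enter IRQ0 at PC=0 (depth now 2) [depth=2]
Event 17 (EXEC): [IRQ0] PC=0: INC 4 -> ACC=21 [depth=2]
Event 18 (EXEC): [IRQ0] PC=1: INC 2 -> ACC=23 [depth=2]
Event 19 (EXEC): [IRQ0] PC=2: DEC 2 -> ACC=21 [depth=2]
Event 20 (EXEC): [IRQ0] PC=3: IRET -> resume IRQ0 at PC=1 (depth now 1) [depth=1]
Event 21 (INT 0): INT 0 arrives: push (IRQ0, PC=1), enter IRQ0 at PC=0 (depth now 2) [depth=2]
Event 22 (EXEC): [IRQ0] PC=0: INC 4 -> ACC=25 [depth=2]
Event 23 (EXEC): [IRQ0] PC=1: INC 2 -> ACC=27 [depth=2]
Event 24 (EXEC): [IRQ0] PC=2: DEC 2 -> ACC=25 [depth=2]
Event 25 (EXEC): [IRQ0] PC=3: IRET -> resume IRQ0 at PC=1 (depth now 1) [depth=1]
Event 26 (EXEC): [IRQ0] PC=1: INC 2 -> ACC=27 [depth=1]
Event 27 (EXEC): [IRQ0] PC=2: DEC 2 -> ACC=25 [depth=1]
Event 28 (EXEC): [IRQ0] PC=3: IRET -> resume MAIN at PC=3 (depth now 0) [depth=0]
Event 29 (EXEC): [MAIN] PC=3: INC 5 -> ACC=30 [depth=0]
Event 30 (EXEC): [MAIN] PC=4: INC 1 -> ACC=31 [depth=0]
Event 31 (EXEC): [MAIN] PC=5: NOP [depth=0]
Event 32 (EXEC): [MAIN] PC=6: INC 4 -> ACC=35 [depth=0]
Event 33 (EXEC): [MAIN] PC=7: HALT [depth=0]
Max depth observed: 2

Answer: 2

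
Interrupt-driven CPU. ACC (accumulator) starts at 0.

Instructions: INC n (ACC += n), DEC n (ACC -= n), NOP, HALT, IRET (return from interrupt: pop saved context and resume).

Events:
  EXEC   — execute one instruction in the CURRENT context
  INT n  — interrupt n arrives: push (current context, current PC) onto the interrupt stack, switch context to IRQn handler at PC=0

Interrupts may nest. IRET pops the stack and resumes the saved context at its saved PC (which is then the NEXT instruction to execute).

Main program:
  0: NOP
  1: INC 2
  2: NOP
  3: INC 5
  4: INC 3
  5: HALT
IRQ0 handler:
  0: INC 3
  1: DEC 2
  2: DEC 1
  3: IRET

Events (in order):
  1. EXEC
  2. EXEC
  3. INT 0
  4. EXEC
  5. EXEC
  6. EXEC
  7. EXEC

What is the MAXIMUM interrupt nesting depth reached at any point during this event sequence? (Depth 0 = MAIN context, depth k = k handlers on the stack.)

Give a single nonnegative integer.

Answer: 1

Derivation:
Event 1 (EXEC): [MAIN] PC=0: NOP [depth=0]
Event 2 (EXEC): [MAIN] PC=1: INC 2 -> ACC=2 [depth=0]
Event 3 (INT 0): INT 0 arrives: push (MAIN, PC=2), enter IRQ0 at PC=0 (depth now 1) [depth=1]
Event 4 (EXEC): [IRQ0] PC=0: INC 3 -> ACC=5 [depth=1]
Event 5 (EXEC): [IRQ0] PC=1: DEC 2 -> ACC=3 [depth=1]
Event 6 (EXEC): [IRQ0] PC=2: DEC 1 -> ACC=2 [depth=1]
Event 7 (EXEC): [IRQ0] PC=3: IRET -> resume MAIN at PC=2 (depth now 0) [depth=0]
Max depth observed: 1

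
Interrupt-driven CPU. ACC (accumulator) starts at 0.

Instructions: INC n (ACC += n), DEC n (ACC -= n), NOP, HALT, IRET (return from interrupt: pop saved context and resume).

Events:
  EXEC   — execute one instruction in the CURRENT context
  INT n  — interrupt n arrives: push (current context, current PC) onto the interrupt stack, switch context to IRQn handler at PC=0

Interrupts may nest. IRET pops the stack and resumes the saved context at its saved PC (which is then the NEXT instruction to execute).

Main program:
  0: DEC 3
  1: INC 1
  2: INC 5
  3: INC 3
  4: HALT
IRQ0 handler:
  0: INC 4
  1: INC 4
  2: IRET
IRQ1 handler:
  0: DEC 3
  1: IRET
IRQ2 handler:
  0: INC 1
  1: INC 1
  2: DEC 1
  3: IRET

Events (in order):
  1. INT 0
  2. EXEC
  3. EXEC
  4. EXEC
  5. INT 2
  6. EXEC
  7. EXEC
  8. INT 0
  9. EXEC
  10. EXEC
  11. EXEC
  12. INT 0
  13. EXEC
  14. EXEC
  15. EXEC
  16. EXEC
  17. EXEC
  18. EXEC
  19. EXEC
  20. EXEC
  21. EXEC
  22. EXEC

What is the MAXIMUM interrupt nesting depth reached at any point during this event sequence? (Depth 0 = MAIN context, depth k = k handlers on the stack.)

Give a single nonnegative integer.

Event 1 (INT 0): INT 0 arrives: push (MAIN, PC=0), enter IRQ0 at PC=0 (depth now 1) [depth=1]
Event 2 (EXEC): [IRQ0] PC=0: INC 4 -> ACC=4 [depth=1]
Event 3 (EXEC): [IRQ0] PC=1: INC 4 -> ACC=8 [depth=1]
Event 4 (EXEC): [IRQ0] PC=2: IRET -> resume MAIN at PC=0 (depth now 0) [depth=0]
Event 5 (INT 2): INT 2 arrives: push (MAIN, PC=0), enter IRQ2 at PC=0 (depth now 1) [depth=1]
Event 6 (EXEC): [IRQ2] PC=0: INC 1 -> ACC=9 [depth=1]
Event 7 (EXEC): [IRQ2] PC=1: INC 1 -> ACC=10 [depth=1]
Event 8 (INT 0): INT 0 arrives: push (IRQ2, PC=2), enter IRQ0 at PC=0 (depth now 2) [depth=2]
Event 9 (EXEC): [IRQ0] PC=0: INC 4 -> ACC=14 [depth=2]
Event 10 (EXEC): [IRQ0] PC=1: INC 4 -> ACC=18 [depth=2]
Event 11 (EXEC): [IRQ0] PC=2: IRET -> resume IRQ2 at PC=2 (depth now 1) [depth=1]
Event 12 (INT 0): INT 0 arrives: push (IRQ2, PC=2), enter IRQ0 at PC=0 (depth now 2) [depth=2]
Event 13 (EXEC): [IRQ0] PC=0: INC 4 -> ACC=22 [depth=2]
Event 14 (EXEC): [IRQ0] PC=1: INC 4 -> ACC=26 [depth=2]
Event 15 (EXEC): [IRQ0] PC=2: IRET -> resume IRQ2 at PC=2 (depth now 1) [depth=1]
Event 16 (EXEC): [IRQ2] PC=2: DEC 1 -> ACC=25 [depth=1]
Event 17 (EXEC): [IRQ2] PC=3: IRET -> resume MAIN at PC=0 (depth now 0) [depth=0]
Event 18 (EXEC): [MAIN] PC=0: DEC 3 -> ACC=22 [depth=0]
Event 19 (EXEC): [MAIN] PC=1: INC 1 -> ACC=23 [depth=0]
Event 20 (EXEC): [MAIN] PC=2: INC 5 -> ACC=28 [depth=0]
Event 21 (EXEC): [MAIN] PC=3: INC 3 -> ACC=31 [depth=0]
Event 22 (EXEC): [MAIN] PC=4: HALT [depth=0]
Max depth observed: 2

Answer: 2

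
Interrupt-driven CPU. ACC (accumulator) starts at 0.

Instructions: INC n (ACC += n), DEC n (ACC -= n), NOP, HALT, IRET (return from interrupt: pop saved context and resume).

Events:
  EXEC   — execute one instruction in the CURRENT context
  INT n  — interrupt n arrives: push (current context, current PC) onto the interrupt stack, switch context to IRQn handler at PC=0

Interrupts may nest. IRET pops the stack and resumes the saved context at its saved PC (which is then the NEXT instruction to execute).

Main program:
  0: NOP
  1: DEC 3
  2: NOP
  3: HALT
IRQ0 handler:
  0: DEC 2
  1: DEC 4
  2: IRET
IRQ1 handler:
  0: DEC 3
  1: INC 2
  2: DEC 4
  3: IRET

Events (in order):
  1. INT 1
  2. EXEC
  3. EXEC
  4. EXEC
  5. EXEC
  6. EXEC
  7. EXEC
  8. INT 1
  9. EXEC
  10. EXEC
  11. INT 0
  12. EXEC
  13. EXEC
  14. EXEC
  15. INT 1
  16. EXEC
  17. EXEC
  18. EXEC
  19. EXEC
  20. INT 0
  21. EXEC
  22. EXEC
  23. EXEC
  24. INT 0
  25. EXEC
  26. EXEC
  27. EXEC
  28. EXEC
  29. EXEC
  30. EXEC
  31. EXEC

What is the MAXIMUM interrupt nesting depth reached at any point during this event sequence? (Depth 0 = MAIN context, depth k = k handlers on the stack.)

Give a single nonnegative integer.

Answer: 2

Derivation:
Event 1 (INT 1): INT 1 arrives: push (MAIN, PC=0), enter IRQ1 at PC=0 (depth now 1) [depth=1]
Event 2 (EXEC): [IRQ1] PC=0: DEC 3 -> ACC=-3 [depth=1]
Event 3 (EXEC): [IRQ1] PC=1: INC 2 -> ACC=-1 [depth=1]
Event 4 (EXEC): [IRQ1] PC=2: DEC 4 -> ACC=-5 [depth=1]
Event 5 (EXEC): [IRQ1] PC=3: IRET -> resume MAIN at PC=0 (depth now 0) [depth=0]
Event 6 (EXEC): [MAIN] PC=0: NOP [depth=0]
Event 7 (EXEC): [MAIN] PC=1: DEC 3 -> ACC=-8 [depth=0]
Event 8 (INT 1): INT 1 arrives: push (MAIN, PC=2), enter IRQ1 at PC=0 (depth now 1) [depth=1]
Event 9 (EXEC): [IRQ1] PC=0: DEC 3 -> ACC=-11 [depth=1]
Event 10 (EXEC): [IRQ1] PC=1: INC 2 -> ACC=-9 [depth=1]
Event 11 (INT 0): INT 0 arrives: push (IRQ1, PC=2), enter IRQ0 at PC=0 (depth now 2) [depth=2]
Event 12 (EXEC): [IRQ0] PC=0: DEC 2 -> ACC=-11 [depth=2]
Event 13 (EXEC): [IRQ0] PC=1: DEC 4 -> ACC=-15 [depth=2]
Event 14 (EXEC): [IRQ0] PC=2: IRET -> resume IRQ1 at PC=2 (depth now 1) [depth=1]
Event 15 (INT 1): INT 1 arrives: push (IRQ1, PC=2), enter IRQ1 at PC=0 (depth now 2) [depth=2]
Event 16 (EXEC): [IRQ1] PC=0: DEC 3 -> ACC=-18 [depth=2]
Event 17 (EXEC): [IRQ1] PC=1: INC 2 -> ACC=-16 [depth=2]
Event 18 (EXEC): [IRQ1] PC=2: DEC 4 -> ACC=-20 [depth=2]
Event 19 (EXEC): [IRQ1] PC=3: IRET -> resume IRQ1 at PC=2 (depth now 1) [depth=1]
Event 20 (INT 0): INT 0 arrives: push (IRQ1, PC=2), enter IRQ0 at PC=0 (depth now 2) [depth=2]
Event 21 (EXEC): [IRQ0] PC=0: DEC 2 -> ACC=-22 [depth=2]
Event 22 (EXEC): [IRQ0] PC=1: DEC 4 -> ACC=-26 [depth=2]
Event 23 (EXEC): [IRQ0] PC=2: IRET -> resume IRQ1 at PC=2 (depth now 1) [depth=1]
Event 24 (INT 0): INT 0 arrives: push (IRQ1, PC=2), enter IRQ0 at PC=0 (depth now 2) [depth=2]
Event 25 (EXEC): [IRQ0] PC=0: DEC 2 -> ACC=-28 [depth=2]
Event 26 (EXEC): [IRQ0] PC=1: DEC 4 -> ACC=-32 [depth=2]
Event 27 (EXEC): [IRQ0] PC=2: IRET -> resume IRQ1 at PC=2 (depth now 1) [depth=1]
Event 28 (EXEC): [IRQ1] PC=2: DEC 4 -> ACC=-36 [depth=1]
Event 29 (EXEC): [IRQ1] PC=3: IRET -> resume MAIN at PC=2 (depth now 0) [depth=0]
Event 30 (EXEC): [MAIN] PC=2: NOP [depth=0]
Event 31 (EXEC): [MAIN] PC=3: HALT [depth=0]
Max depth observed: 2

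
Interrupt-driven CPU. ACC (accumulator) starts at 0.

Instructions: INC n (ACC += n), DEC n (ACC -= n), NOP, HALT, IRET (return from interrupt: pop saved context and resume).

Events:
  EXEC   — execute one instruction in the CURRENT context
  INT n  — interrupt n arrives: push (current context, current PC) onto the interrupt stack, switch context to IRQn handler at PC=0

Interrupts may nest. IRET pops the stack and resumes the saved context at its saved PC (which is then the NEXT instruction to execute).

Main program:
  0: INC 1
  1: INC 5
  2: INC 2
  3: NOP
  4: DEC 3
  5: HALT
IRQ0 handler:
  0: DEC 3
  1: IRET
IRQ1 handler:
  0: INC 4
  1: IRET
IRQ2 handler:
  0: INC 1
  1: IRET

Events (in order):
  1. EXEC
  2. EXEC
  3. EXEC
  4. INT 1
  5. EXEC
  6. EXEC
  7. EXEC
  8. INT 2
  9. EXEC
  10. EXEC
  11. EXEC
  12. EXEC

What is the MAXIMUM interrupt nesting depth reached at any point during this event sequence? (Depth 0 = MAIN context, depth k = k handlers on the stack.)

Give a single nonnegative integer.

Answer: 1

Derivation:
Event 1 (EXEC): [MAIN] PC=0: INC 1 -> ACC=1 [depth=0]
Event 2 (EXEC): [MAIN] PC=1: INC 5 -> ACC=6 [depth=0]
Event 3 (EXEC): [MAIN] PC=2: INC 2 -> ACC=8 [depth=0]
Event 4 (INT 1): INT 1 arrives: push (MAIN, PC=3), enter IRQ1 at PC=0 (depth now 1) [depth=1]
Event 5 (EXEC): [IRQ1] PC=0: INC 4 -> ACC=12 [depth=1]
Event 6 (EXEC): [IRQ1] PC=1: IRET -> resume MAIN at PC=3 (depth now 0) [depth=0]
Event 7 (EXEC): [MAIN] PC=3: NOP [depth=0]
Event 8 (INT 2): INT 2 arrives: push (MAIN, PC=4), enter IRQ2 at PC=0 (depth now 1) [depth=1]
Event 9 (EXEC): [IRQ2] PC=0: INC 1 -> ACC=13 [depth=1]
Event 10 (EXEC): [IRQ2] PC=1: IRET -> resume MAIN at PC=4 (depth now 0) [depth=0]
Event 11 (EXEC): [MAIN] PC=4: DEC 3 -> ACC=10 [depth=0]
Event 12 (EXEC): [MAIN] PC=5: HALT [depth=0]
Max depth observed: 1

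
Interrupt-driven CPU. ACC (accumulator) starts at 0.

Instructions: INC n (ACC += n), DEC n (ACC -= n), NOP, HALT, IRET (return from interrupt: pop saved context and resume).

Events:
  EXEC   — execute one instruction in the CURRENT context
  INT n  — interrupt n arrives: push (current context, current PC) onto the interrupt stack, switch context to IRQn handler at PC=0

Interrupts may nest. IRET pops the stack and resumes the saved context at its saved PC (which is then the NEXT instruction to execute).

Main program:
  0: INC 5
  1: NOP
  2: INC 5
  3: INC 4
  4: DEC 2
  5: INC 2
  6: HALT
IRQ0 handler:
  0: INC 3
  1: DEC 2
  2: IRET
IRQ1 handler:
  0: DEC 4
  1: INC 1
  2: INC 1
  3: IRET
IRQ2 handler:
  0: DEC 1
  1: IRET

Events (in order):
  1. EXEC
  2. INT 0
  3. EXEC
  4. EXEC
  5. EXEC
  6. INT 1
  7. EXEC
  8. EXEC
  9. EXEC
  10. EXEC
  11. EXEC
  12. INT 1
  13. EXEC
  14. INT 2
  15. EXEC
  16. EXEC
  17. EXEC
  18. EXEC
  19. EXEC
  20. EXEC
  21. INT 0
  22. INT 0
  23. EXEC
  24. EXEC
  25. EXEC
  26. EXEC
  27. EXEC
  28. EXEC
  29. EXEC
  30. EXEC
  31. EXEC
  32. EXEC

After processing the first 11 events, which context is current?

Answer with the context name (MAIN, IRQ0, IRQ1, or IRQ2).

Event 1 (EXEC): [MAIN] PC=0: INC 5 -> ACC=5
Event 2 (INT 0): INT 0 arrives: push (MAIN, PC=1), enter IRQ0 at PC=0 (depth now 1)
Event 3 (EXEC): [IRQ0] PC=0: INC 3 -> ACC=8
Event 4 (EXEC): [IRQ0] PC=1: DEC 2 -> ACC=6
Event 5 (EXEC): [IRQ0] PC=2: IRET -> resume MAIN at PC=1 (depth now 0)
Event 6 (INT 1): INT 1 arrives: push (MAIN, PC=1), enter IRQ1 at PC=0 (depth now 1)
Event 7 (EXEC): [IRQ1] PC=0: DEC 4 -> ACC=2
Event 8 (EXEC): [IRQ1] PC=1: INC 1 -> ACC=3
Event 9 (EXEC): [IRQ1] PC=2: INC 1 -> ACC=4
Event 10 (EXEC): [IRQ1] PC=3: IRET -> resume MAIN at PC=1 (depth now 0)
Event 11 (EXEC): [MAIN] PC=1: NOP

Answer: MAIN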